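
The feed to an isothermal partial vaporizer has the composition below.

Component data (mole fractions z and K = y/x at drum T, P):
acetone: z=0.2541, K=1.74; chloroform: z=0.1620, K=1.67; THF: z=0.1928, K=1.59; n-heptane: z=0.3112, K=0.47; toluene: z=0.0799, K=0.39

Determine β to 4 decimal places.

Let β = V/F and solve Σ zᵢ(Kᵢ−1)/(1+β(Kᵢ−1)) = 0.
Feasibility: ΣzᵢKᵢ = 1.1967, Σzᵢ/Kᵢ = 1.2313 — both > 1, two phases present.
Newton iteration, β⁰ = 0.5:
  β = 0.5000: g = 0.01186, g' = -0.3783 → β = 0.5314
  β = 0.5314: g = -0.00010, g' = -0.3846 → β = 0.5311
Converged at β = 0.5311.

β = 0.5311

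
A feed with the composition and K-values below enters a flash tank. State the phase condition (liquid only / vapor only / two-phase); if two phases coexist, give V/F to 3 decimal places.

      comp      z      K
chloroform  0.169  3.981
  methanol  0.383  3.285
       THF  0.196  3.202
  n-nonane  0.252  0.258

ΣzᵢKᵢ = 2.624; Σzᵢ/Kᵢ = 1.197.
Both exceed 1, so a two-phase solution exists.
Material balance + equilibrium reduce to Σ zᵢ(Kᵢ−1)/(1+ψ(Kᵢ−1)) = 0.
Iterate (Newton) starting at ψ = 0.5:
  ψ = 0.500: g = 0.5189, g' = -1.244 → ψ = 0.917
  ψ = 0.917: g = -0.0249, g' = -1.780 → ψ = 0.903
Converged at ψ = 0.903.

two-phase, V/F = 0.903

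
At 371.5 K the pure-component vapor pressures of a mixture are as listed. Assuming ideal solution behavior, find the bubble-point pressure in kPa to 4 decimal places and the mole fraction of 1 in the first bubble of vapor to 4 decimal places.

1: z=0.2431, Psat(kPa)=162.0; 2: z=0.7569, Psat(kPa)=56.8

At the bubble point ψ → 0, so ΣzᵢKᵢ = 1 with Kᵢ = Pᵢˢᵃᵗ/P ⇒ P = ΣzᵢPᵢˢᵃᵗ.
P = 0.2431·162.0 + 0.7569·56.8 = 82.3741 kPa
yᵢ = zᵢPᵢˢᵃᵗ/P ⇒ y_1 = 0.2431·162.0/82.3741 = 0.4781

Pbub = 82.3741 kPa, y_1 = 0.4781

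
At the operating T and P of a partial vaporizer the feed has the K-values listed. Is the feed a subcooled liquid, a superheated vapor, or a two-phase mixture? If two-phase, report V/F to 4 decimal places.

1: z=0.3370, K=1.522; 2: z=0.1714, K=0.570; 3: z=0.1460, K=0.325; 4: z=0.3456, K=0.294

ΣzᵢKᵢ = 0.7597; Σzᵢ/Kᵢ = 2.1469.
Since ΣzᵢKᵢ < 1 the mixture is below its bubble point — single liquid phase.

subcooled liquid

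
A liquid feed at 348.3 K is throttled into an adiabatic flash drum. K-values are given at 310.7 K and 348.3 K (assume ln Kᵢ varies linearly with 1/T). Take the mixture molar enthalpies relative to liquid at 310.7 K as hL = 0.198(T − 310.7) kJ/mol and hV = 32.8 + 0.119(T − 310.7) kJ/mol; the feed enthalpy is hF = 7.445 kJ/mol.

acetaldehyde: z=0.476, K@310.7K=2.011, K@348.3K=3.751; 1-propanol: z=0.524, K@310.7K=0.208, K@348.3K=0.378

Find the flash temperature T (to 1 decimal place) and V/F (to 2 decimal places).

Adiabatic flash: solve Rachford–Rice at each trial T, then check hF = ψ·hV(T) + (1−ψ)·hL(T).
  T = 310.7 K: K = (2.011, 0.208), RR gives ψ = 0.083, H_out = 2.713 kJ/mol
  T = 348.3 K: K = (3.751, 0.378), RR gives ψ = 0.575, H_out = 24.591 kJ/mol
  T = 329.5 K: K = (2.796, 0.285), RR gives ψ = 0.374, H_out = 15.439 kJ/mol
  T = 320.1 K: K = (2.383, 0.245), RR gives ψ = 0.251, H_out = 9.915 kJ/mol
  T = 315.4 K: K = (2.192, 0.226), RR gives ψ = 0.175, H_out = 6.612 kJ/mol
  T = 317.8 K: K = (2.288, 0.235), RR gives ψ = 0.216, H_out = 8.359 kJ/mol
Linear interpolation between T = 315.4 (H_out = 6.612) and T = 317.8 (H_out = 8.359) on hF = 7.445 gives T ≈ 316.5 K, at which ψ = 0.19.

T = 316.5 K, V/F = 0.19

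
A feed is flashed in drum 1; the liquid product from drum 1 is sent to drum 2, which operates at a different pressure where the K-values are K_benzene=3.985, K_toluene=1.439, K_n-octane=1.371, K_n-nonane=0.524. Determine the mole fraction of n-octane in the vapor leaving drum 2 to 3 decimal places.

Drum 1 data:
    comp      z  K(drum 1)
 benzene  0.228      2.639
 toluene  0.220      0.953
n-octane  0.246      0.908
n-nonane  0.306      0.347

Drum 1:
Let ψ₁ = V/F and solve Σ zᵢ(Kᵢ−1)/(1+ψ₁(Kᵢ−1)) = 0.
Check two-phase: ΣzᵢKᵢ = 1.141 > 1 and Σzᵢ/Kᵢ = 1.470 > 1, so g(0) = 0.141 > 0 and g(1) = -0.470 < 0.
Newton–Raphson from ψ₁ = 0.5:
  ψ₁ = 0.500: g = -0.1256, g' = -0.475 → ψ₁ = 0.236
  ψ₁ = 0.236: g = -0.0002, g' = -0.504 → ψ₁ = 0.235
Converged at ψ₁ = 0.235.
Drum-1 compositions:
  benzene: x = 0.165, y = 0.434
  toluene: x = 0.222, y = 0.212
  n-octane: x = 0.251, y = 0.228
  n-nonane: x = 0.362, y = 0.125
Drum-2 feed = drum-1 liquid: z₂ = (0.1645, 0.2225, 0.2514, 0.3616).
Drum 2:
Rachford–Rice: g(ψ₂) = Σ zᵢ(Kᵢ−1)/(1+ψ₂(Kᵢ−1)) = 0.
Feasibility: ΣzᵢKᵢ = 1.510, Σzᵢ/Kᵢ = 1.069 — both > 1, two phases present.
Newton iteration, ψ₂⁰ = 0.5:
  ψ₂ = 0.500: g = 0.1300, g' = -0.431 → ψ₂ = 0.802
  ψ₂ = 0.802: g = 0.0105, g' = -0.386 → ψ₂ = 0.829
Converged at ψ₂ = 0.829.
  benzene: x = 0.047, y = 0.189
  toluene: x = 0.163, y = 0.235
  n-octane: x = 0.192, y = 0.264
  n-nonane: x = 0.597, y = 0.313

y_n-octane (drum 2) = 0.264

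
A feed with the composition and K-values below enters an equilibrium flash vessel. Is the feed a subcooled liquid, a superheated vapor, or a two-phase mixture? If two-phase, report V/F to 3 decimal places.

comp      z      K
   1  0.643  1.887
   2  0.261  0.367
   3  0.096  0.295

ΣzᵢKᵢ = 1.337; Σzᵢ/Kᵢ = 1.377.
Both exceed 1, so a two-phase solution exists.
Newton–Raphson from ψ = 0.5:
  ψ = 0.500: g = 0.0489, g' = -0.580 → ψ = 0.584
  ψ = 0.584: g = -0.0016, g' = -0.621 → ψ = 0.582
Converged at ψ = 0.582.

two-phase, V/F = 0.582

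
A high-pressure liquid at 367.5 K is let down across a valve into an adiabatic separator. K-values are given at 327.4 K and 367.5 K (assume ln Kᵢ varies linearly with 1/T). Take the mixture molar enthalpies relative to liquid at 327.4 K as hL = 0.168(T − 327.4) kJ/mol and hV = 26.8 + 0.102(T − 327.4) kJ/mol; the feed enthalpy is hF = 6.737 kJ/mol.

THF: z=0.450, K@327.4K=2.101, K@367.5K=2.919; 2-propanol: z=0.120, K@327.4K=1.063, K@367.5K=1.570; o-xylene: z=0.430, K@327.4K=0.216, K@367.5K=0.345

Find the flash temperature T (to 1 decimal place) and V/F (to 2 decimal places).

T = 329.3 K, V/F = 0.24

Adiabatic flash: solve Rachford–Rice at each trial T, then check hF = ψ·hV(T) + (1−ψ)·hL(T).
  T = 327.4 K: K = (2.101, 1.063, 0.216), RR gives ψ = 0.219, H_out = 5.857 kJ/mol
  T = 367.5 K: K = (2.919, 1.570, 0.345), RR gives ψ = 0.587, H_out = 20.908 kJ/mol
  T = 347.4 K: K = (2.499, 1.306, 0.277), RR gives ψ = 0.420, H_out = 14.050 kJ/mol
  T = 337.4 K: K = (2.297, 1.182, 0.245), RR gives ψ = 0.327, H_out = 10.216 kJ/mol
  T = 332.4 K: K = (2.198, 1.122, 0.230), RR gives ψ = 0.275, H_out = 8.119 kJ/mol
  T = 329.9 K: K = (2.150, 1.092, 0.223), RR gives ψ = 0.247, H_out = 7.011 kJ/mol
  T = 328.6 K: K = (2.124, 1.077, 0.219), RR gives ψ = 0.233, H_out = 6.417 kJ/mol
Linear interpolation between T = 328.6 (H_out = 6.417) and T = 329.9 (H_out = 7.011) on hF = 6.737 gives T ≈ 329.3 K, at which ψ = 0.24.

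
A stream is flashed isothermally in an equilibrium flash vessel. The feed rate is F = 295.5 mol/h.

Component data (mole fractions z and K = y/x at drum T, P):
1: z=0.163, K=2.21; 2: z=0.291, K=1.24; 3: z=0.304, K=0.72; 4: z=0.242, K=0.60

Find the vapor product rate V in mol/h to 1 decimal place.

Material balance + equilibrium reduce to Σ zᵢ(Kᵢ−1)/(1+V/F(Kᵢ−1)) = 0.
Check two-phase: ΣzᵢKᵢ = 1.085 > 1 and Σzᵢ/Kᵢ = 1.134 > 1, so g(0) = 0.085 > 0 and g(1) = -0.134 < 0.
Newton iteration, V/F⁰ = 0.62:
  V/F = 0.620: g = -0.0582, g' = -0.194 → V/F = 0.320
  V/F = 0.320: g = 0.0026, g' = -0.218 → V/F = 0.332
Converged at V/F = 0.332.
Then V = V/F·F = 0.3316·295.5 = 98.0 mol/h and L = F − V = 197.5 mol/h.

V = 98.0 mol/h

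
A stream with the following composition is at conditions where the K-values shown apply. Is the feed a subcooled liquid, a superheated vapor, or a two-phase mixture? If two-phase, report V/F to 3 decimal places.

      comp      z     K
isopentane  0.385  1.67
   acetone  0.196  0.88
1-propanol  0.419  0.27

subcooled liquid

ΣzᵢKᵢ = 0.929; Σzᵢ/Kᵢ = 2.005.
Since ΣzᵢKᵢ < 1 the mixture is below its bubble point — single liquid phase.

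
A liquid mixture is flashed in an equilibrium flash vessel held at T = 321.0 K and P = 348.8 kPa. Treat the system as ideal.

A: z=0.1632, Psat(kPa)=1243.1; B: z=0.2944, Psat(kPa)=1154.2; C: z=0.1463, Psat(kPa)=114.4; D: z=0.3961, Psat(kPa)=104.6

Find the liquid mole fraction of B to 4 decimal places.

Raoult's law: Kᵢ = Pᵢˢᵃᵗ/P = Pᵢˢᵃᵗ/348.8.
  K_A = 1243.1/348.8 = 3.563933, K_B = 1154.2/348.8 = 3.309060, K_C = 114.4/348.8 = 0.327982, K_D = 104.6/348.8 = 0.299885
Material balance + equilibrium reduce to Σ zᵢ(Kᵢ−1)/(1+V/F(Kᵢ−1)) = 0.
g(0) = ΣzᵢKᵢ − 1 = 0.7226 and g(1) = 1 − Σzᵢ/Kᵢ = -0.9017, so a root lies in (0, 1).
Newton iteration, V/F⁰ = 0.5:
  V/F = 0.5000: g = -0.07586, g' = -1.1536 → V/F = 0.4342
  V/F = 0.4342: g = 0.00015, g' = -1.1641 → V/F = 0.4344
Converged at V/F = 0.4344.
Compositions from xᵢ = zᵢ/(1+V/F(Kᵢ−1)), yᵢ = Kᵢxᵢ:
  A: x = 0.0772, y = 0.2752
  B: x = 0.1470, y = 0.4864
  C: x = 0.2066, y = 0.0678
  D: x = 0.5692, y = 0.1707

x_B = 0.1470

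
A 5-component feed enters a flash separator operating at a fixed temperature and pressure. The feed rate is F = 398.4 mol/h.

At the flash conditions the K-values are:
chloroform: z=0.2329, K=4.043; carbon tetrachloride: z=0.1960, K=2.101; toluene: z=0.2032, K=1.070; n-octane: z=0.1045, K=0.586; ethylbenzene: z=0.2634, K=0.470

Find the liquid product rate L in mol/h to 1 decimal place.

L = 58.5 mol/h

Newton–Raphson from β = 0.5:
  β = 0.5000: g = 0.18950, g' = -0.6044 → β = 0.8135
  β = 0.8135: g = 0.02055, g' = -0.5149 → β = 0.8534
  β = 0.8534: g = -0.00009, g' = -0.5202 → β = 0.8533
Converged at β = 0.8533.
Then V = β·F = 0.8533·398.4 = 339.9 mol/h and L = F − V = 58.5 mol/h.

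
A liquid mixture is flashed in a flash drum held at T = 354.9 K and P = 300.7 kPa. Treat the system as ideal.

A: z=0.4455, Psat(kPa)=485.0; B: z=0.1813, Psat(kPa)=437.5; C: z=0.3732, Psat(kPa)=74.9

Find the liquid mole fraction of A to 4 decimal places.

Raoult's law: Kᵢ = Pᵢˢᵃᵗ/P = Pᵢˢᵃᵗ/300.7.
  K_A = 485.0/300.7 = 1.612903, K_B = 437.5/300.7 = 1.454938, K_C = 74.9/300.7 = 0.249085
Newton iteration, β⁰ = 0.59:
  β = 0.5900: g = -0.23760, g' = -0.7920 → β = 0.2900
  β = 0.2900: g = -0.05354, g' = -0.4938 → β = 0.1816
  β = 0.1816: g = -0.00259, g' = -0.4497 → β = 0.1758
Converged at β = 0.1758.
Compositions from xᵢ = zᵢ/(1+β(Kᵢ−1)), yᵢ = Kᵢxᵢ:
  A: x = 0.4022, y = 0.6487
  B: x = 0.1679, y = 0.2442
  C: x = 0.4300, y = 0.1071

x_A = 0.4022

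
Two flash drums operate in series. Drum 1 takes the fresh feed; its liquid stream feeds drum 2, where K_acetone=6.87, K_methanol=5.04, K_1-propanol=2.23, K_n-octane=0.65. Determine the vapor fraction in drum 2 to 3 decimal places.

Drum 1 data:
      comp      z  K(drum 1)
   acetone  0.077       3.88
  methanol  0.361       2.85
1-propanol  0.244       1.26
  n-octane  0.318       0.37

Drum 1:
Material balance + equilibrium reduce to Σ zᵢ(Kᵢ−1)/(1+ψ₁(Kᵢ−1)) = 0.
Check two-phase: ΣzᵢKᵢ = 1.753 > 1 and Σzᵢ/Kᵢ = 1.200 > 1, so g(0) = 0.753 > 0 and g(1) = -0.200 < 0.
Iterate (Newton) starting at ψ₁ = 0.55:
  ψ₁ = 0.550: g = 0.1658, g' = -0.707 → ψ₁ = 0.784
  ψ₁ = 0.784: g = -0.0028, g' = -0.770 → ψ₁ = 0.781
Converged at ψ₁ = 0.781.
Drum-1 compositions:
  acetone: x = 0.024, y = 0.092
  methanol: x = 0.148, y = 0.421
  1-propanol: x = 0.203, y = 0.256
  n-octane: x = 0.626, y = 0.232
Drum-2 feed = drum-1 liquid: z₂ = (0.0237, 0.1477, 0.2028, 0.6258).
Drum 2:
Let ψ₂ = V/F and solve Σ zᵢ(Kᵢ−1)/(1+ψ₂(Kᵢ−1)) = 0.
Check two-phase: ΣzᵢKᵢ = 1.766 > 1 and Σzᵢ/Kᵢ = 1.086 > 1, so g(0) = 0.766 > 0 and g(1) = -0.086 < 0.
Newton–Raphson from ψ₂ = 0.5:
  ψ₂ = 0.500: g = 0.1219, g' = -0.547 → ψ₂ = 0.723
  ψ₂ = 0.723: g = 0.0176, g' = -0.410 → ψ₂ = 0.766
  ψ₂ = 0.766: g = 0.0003, g' = -0.395 → ψ₂ = 0.767
Converged at ψ₂ = 0.767.
  acetone: x = 0.004, y = 0.030
  methanol: x = 0.036, y = 0.182
  1-propanol: x = 0.104, y = 0.233
  n-octane: x = 0.855, y = 0.556

V/F (drum 2) = 0.767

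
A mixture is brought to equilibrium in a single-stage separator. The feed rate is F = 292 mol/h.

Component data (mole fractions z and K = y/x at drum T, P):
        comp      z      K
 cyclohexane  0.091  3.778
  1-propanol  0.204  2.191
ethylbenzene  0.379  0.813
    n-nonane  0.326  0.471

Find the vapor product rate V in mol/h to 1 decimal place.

V = 109.8 mol/h

Let ψ = V/F and solve Σ zᵢ(Kᵢ−1)/(1+ψ(Kᵢ−1)) = 0.
g(0) = ΣzᵢKᵢ − 1 = 0.252 and g(1) = 1 − Σzᵢ/Kᵢ = -0.276, so a root lies in (0, 1).
Newton–Raphson from ψ = 0.5:
  ψ = 0.500: g = -0.0546, g' = -0.421 → ψ = 0.371
  ψ = 0.371: g = 0.0025, g' = -0.466 → ψ = 0.376
Converged at ψ = 0.376.
Then V = ψ·F = 0.3759·292 = 109.8 mol/h and L = F − V = 182.2 mol/h.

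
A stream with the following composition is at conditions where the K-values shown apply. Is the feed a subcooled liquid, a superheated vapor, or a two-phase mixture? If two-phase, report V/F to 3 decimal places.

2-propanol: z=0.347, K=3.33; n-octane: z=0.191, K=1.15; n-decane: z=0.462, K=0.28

ΣzᵢKᵢ = 1.505; Σzᵢ/Kᵢ = 1.920.
Both exceed 1, so a two-phase solution exists.
Let ψ = V/F and solve Σ zᵢ(Kᵢ−1)/(1+ψ(Kᵢ−1)) = 0.
Newton–Raphson from ψ = 0.31:
  ψ = 0.310: g = 0.0686, g' = -1.036 → ψ = 0.376
  ψ = 0.376: g = 0.0017, g' = -0.989 → ψ = 0.378
Converged at ψ = 0.378.

two-phase, V/F = 0.378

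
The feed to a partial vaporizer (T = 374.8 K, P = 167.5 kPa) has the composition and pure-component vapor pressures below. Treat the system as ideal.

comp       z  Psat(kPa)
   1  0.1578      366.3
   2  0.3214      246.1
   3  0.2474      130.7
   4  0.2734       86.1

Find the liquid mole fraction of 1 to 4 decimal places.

Raoult's law: Kᵢ = Pᵢˢᵃᵗ/P = Pᵢˢᵃᵗ/167.5.
  K_1 = 366.3/167.5 = 2.186866, K_2 = 246.1/167.5 = 1.469254, K_3 = 130.7/167.5 = 0.780299, K_4 = 86.1/167.5 = 0.514030
Material balance + equilibrium reduce to Σ zᵢ(Kᵢ−1)/(1+V/F(Kᵢ−1)) = 0.
g(0) = ΣzᵢKᵢ − 1 = 0.1509 and g(1) = 1 − Σzᵢ/Kᵢ = -0.1398, so a root lies in (0, 1).
Newton iteration, V/F⁰ = 0.5:
  V/F = 0.5000: g = 0.00312, g' = -0.2617 → V/F = 0.5119
Converged at V/F = 0.5119.
Compositions from xᵢ = zᵢ/(1+V/F(Kᵢ−1)), yᵢ = Kᵢxᵢ:
  1: x = 0.0982, y = 0.2147
  2: x = 0.2591, y = 0.3808
  3: x = 0.2788, y = 0.2175
  4: x = 0.3639, y = 0.1871

x_1 = 0.0982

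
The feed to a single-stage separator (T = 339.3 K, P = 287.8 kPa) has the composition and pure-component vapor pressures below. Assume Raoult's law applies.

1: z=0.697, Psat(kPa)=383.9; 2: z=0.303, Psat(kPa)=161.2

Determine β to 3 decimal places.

β = 0.677

Raoult's law: Kᵢ = Pᵢˢᵃᵗ/P = Pᵢˢᵃᵗ/287.8.
  K_1 = 383.9/287.8 = 1.33391, K_2 = 161.2/287.8 = 0.56011
Material balance + equilibrium reduce to Σ zᵢ(Kᵢ−1)/(1+β(Kᵢ−1)) = 0.
Feasibility: ΣzᵢKᵢ = 1.099, Σzᵢ/Kᵢ = 1.063 — both > 1, two phases present.
Binary case is linear: z₁(K₁−1)(1+β(K₂−1)) + z₂(K₂−1)(1+β(K₁−1)) = 0
⇒ β = [z₁(K₁−1)+z₂(K₂−1)] / [−(K₁−1)(K₂−1)] = 0.0995/0.1469 = 0.677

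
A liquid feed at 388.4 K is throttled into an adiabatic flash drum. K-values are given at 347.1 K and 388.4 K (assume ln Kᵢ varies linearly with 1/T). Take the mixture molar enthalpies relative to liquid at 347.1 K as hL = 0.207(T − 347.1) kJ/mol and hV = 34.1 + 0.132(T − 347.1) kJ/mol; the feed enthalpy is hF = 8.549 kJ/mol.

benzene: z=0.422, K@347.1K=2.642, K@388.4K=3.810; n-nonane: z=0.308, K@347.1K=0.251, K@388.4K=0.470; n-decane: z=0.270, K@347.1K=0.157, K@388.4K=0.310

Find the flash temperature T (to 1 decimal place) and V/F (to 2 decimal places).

T = 352.4 K, V/F = 0.22

Adiabatic flash: solve Rachford–Rice at each trial T, then check hF = ψ·hV(T) + (1−ψ)·hL(T).
  T = 347.1 K: K = (2.642, 0.251, 0.157), RR gives ψ = 0.180, H_out = 6.134 kJ/mol
  T = 388.4 K: K = (3.810, 0.470, 0.310), RR gives ψ = 0.487, H_out = 23.649 kJ/mol
  T = 367.8 K: K = (3.207, 0.350, 0.225), RR gives ψ = 0.332, H_out = 15.102 kJ/mol
  T = 357.5 K: K = (2.920, 0.298, 0.189), RR gives ψ = 0.259, H_out = 10.777 kJ/mol
  T = 352.3 K: K = (2.780, 0.274, 0.173), RR gives ψ = 0.220, H_out = 8.504 kJ/mol
  T = 354.9 K: K = (2.850, 0.286, 0.181), RR gives ψ = 0.240, H_out = 9.651 kJ/mol
  T = 353.6 K: K = (2.815, 0.280, 0.177), RR gives ψ = 0.230, H_out = 9.080 kJ/mol
Linear interpolation between T = 352.3 (H_out = 8.504) and T = 353.6 (H_out = 9.080) on hF = 8.549 gives T ≈ 352.4 K, at which ψ = 0.22.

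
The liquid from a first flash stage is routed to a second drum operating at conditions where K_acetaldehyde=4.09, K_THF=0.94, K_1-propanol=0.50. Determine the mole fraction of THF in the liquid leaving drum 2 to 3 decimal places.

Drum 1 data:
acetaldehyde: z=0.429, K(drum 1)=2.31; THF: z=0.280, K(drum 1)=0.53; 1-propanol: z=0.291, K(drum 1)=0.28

x_THF (drum 2) = 0.336

Drum 1:
Let ψ₁ = V/F and solve Σ zᵢ(Kᵢ−1)/(1+ψ₁(Kᵢ−1)) = 0.
Check two-phase: ΣzᵢKᵢ = 1.221 > 1 and Σzᵢ/Kᵢ = 1.753 > 1, so g(0) = 0.221 > 0 and g(1) = -0.753 < 0.
Newton–Raphson from ψ₁ = 0.38:
  ψ₁ = 0.380: g = -0.0734, g' = -0.706 → ψ₁ = 0.276
Converged at ψ₁ = 0.276.
Drum-1 compositions:
  acetaldehyde: x = 0.315, y = 0.728
  THF: x = 0.322, y = 0.171
  1-propanol: x = 0.363, y = 0.102
Drum-2 feed = drum-1 liquid: z₂ = (0.3151, 0.3217, 0.3632).
Drum 2:
Material balance + equilibrium reduce to Σ zᵢ(Kᵢ−1)/(1+ψ₂(Kᵢ−1)) = 0.
g(0) = ΣzᵢKᵢ − 1 = 0.773 and g(1) = 1 − Σzᵢ/Kᵢ = -0.146, so a root lies in (0, 1).
Iterate (Newton) starting at ψ₂ = 0.5:
  ψ₂ = 0.500: g = 0.1205, g' = -0.627 → ψ₂ = 0.692
  ψ₂ = 0.692: g = 0.0123, g' = -0.519 → ψ₂ = 0.716
Converged at ψ₂ = 0.716.
  acetaldehyde: x = 0.098, y = 0.401
  THF: x = 0.336, y = 0.316
  1-propanol: x = 0.566, y = 0.283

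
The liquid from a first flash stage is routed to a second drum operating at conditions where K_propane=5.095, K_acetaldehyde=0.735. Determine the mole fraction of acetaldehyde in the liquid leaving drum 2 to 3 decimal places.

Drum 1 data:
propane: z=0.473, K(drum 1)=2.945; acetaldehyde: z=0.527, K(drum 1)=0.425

Drum 1:
Rachford–Rice: g(ψ₁) = Σ zᵢ(Kᵢ−1)/(1+ψ₁(Kᵢ−1)) = 0.
g(0) = ΣzᵢKᵢ − 1 = 0.617 and g(1) = 1 − Σzᵢ/Kᵢ = -0.401, so a root lies in (0, 1).
Binary case is linear: z₁(K₁−1)(1+ψ₁(K₂−1)) + z₂(K₂−1)(1+ψ₁(K₁−1)) = 0
⇒ ψ₁ = [z₁(K₁−1)+z₂(K₂−1)] / [−(K₁−1)(K₂−1)] = 0.6170/1.1184 = 0.552
Drum-1 compositions:
  propane: x = 0.228, y = 0.672
  acetaldehyde: x = 0.772, y = 0.328
Drum-2 feed = drum-1 liquid: z₂ = (0.2282, 0.7718).
Drum 2:
Let ψ₂ = V/F and solve Σ zᵢ(Kᵢ−1)/(1+ψ₂(Kᵢ−1)) = 0.
g(0) = ΣzᵢKᵢ − 1 = 0.730 and g(1) = 1 − Σzᵢ/Kᵢ = -0.095, so a root lies in (0, 1).
Iterate (Newton) starting at ψ₂ = 0.49:
  ψ₂ = 0.490: g = 0.0757, g' = -0.495 → ψ₂ = 0.643
  ψ₂ = 0.643: g = 0.0106, g' = -0.369 → ψ₂ = 0.672
  ψ₂ = 0.672: g = 0.0002, g' = -0.352 → ψ₂ = 0.673
Converged at ψ₂ = 0.673.
  propane: x = 0.061, y = 0.310
  acetaldehyde: x = 0.939, y = 0.690

x_acetaldehyde (drum 2) = 0.939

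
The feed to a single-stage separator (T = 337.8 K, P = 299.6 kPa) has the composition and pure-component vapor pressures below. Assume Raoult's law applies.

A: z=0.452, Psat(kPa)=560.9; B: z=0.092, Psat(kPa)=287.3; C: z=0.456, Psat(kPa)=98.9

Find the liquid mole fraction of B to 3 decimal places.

x_B = 0.093

Raoult's law: Kᵢ = Pᵢˢᵃᵗ/P = Pᵢˢᵃᵗ/299.6.
  K_A = 560.9/299.6 = 1.87216, K_B = 287.3/299.6 = 0.95895, K_C = 98.9/299.6 = 0.33011
Rachford–Rice: g(ψ) = Σ zᵢ(Kᵢ−1)/(1+ψ(Kᵢ−1)) = 0.
Check two-phase: ΣzᵢKᵢ = 1.085 > 1 and Σzᵢ/Kᵢ = 1.719 > 1, so g(0) = 0.085 > 0 and g(1) = -0.719 < 0.
Newton–Raphson from ψ = 0.42:
  ψ = 0.420: g = -0.1404, g' = -0.581 → ψ = 0.178
  ψ = 0.178: g = -0.0095, g' = -0.522 → ψ = 0.160
Converged at ψ = 0.160.
Compositions from xᵢ = zᵢ/(1+ψ(Kᵢ−1)), yᵢ = Kᵢxᵢ:
  A: x = 0.397, y = 0.743
  B: x = 0.093, y = 0.089
  C: x = 0.511, y = 0.169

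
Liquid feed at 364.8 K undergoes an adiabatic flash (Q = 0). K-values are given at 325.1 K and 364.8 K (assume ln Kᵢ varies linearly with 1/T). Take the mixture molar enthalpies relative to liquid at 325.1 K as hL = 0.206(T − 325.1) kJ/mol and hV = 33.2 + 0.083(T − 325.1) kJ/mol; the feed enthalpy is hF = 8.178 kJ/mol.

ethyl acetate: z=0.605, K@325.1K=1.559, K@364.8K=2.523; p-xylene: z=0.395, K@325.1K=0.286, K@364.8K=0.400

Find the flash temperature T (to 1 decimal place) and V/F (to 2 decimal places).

Adiabatic flash: solve Rachford–Rice at each trial T, then check hF = ψ·hV(T) + (1−ψ)·hL(T).
  T = 325.1 K: K = (1.559, 0.286), RR gives ψ = 0.141, H_out = 4.672 kJ/mol
  T = 364.8 K: K = (2.523, 0.400), RR gives ψ = 0.749, H_out = 29.387 kJ/mol
  T = 345.0 K: K = (2.012, 0.342), RR gives ψ = 0.529, H_out = 20.358 kJ/mol
  T = 335.1 K: K = (1.779, 0.314), RR gives ψ = 0.374, H_out = 14.026 kJ/mol
  T = 330.1 K: K = (1.667, 0.300), RR gives ψ = 0.272, H_out = 9.884 kJ/mol
  T = 327.6 K: K = (1.613, 0.293), RR gives ψ = 0.211, H_out = 7.443 kJ/mol
  T = 328.9 K: K = (1.641, 0.296), RR gives ψ = 0.243, H_out = 8.749 kJ/mol
Linear interpolation between T = 327.6 (H_out = 7.443) and T = 328.9 (H_out = 8.749) on hF = 8.178 gives T ≈ 328.3 K, at which ψ = 0.23.

T = 328.3 K, V/F = 0.23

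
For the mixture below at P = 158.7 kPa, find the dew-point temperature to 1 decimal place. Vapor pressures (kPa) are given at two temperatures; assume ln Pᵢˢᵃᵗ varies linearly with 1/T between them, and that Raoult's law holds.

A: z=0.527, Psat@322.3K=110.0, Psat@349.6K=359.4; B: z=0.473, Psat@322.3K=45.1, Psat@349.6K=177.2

Dew-point temperature: Σzᵢ·P/Pᵢˢᵃᵗ(T) = 1. Interpolate ln Pᵢˢᵃᵗ = aᵢ + bᵢ/T.
  T = 322.3 K: ΣzᵢP/Pᵢˢᵃᵗ = 2.4247
  T = 349.6 K: ΣzᵢP/Pᵢˢᵃᵗ = 0.6563
  T = 336.0 K: ΣzᵢP/Pᵢˢᵃᵗ = 1.2244
  T = 342.8 K: ΣzᵢP/Pᵢˢᵃᵗ = 0.8907
  T = 339.4 K: ΣzᵢP/Pᵢˢᵃᵗ = 1.0426
  T = 341.1 K: ΣzᵢP/Pᵢˢᵃᵗ = 0.9633
Interpolating between 339.4 K and 341.1 K gives T ≈ 340.3 K.

T = 340.3 K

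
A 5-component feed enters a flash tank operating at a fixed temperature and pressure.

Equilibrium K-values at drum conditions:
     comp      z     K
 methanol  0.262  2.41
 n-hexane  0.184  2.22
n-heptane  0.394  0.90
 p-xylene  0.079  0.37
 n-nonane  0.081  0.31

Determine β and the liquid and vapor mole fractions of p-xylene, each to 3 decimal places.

Rachford–Rice: g(β) = Σ zᵢ(Kᵢ−1)/(1+β(Kᵢ−1)) = 0.
Check two-phase: ΣzᵢKᵢ = 1.449 > 1 and Σzᵢ/Kᵢ = 1.104 > 1, so g(0) = 0.449 > 0 and g(1) = -0.104 < 0.
Newton–Raphson from β = 0.5:
  β = 0.500: g = 0.1566, g' = -0.446 → β = 0.851
  β = 0.851: g = -0.0078, g' = -0.551 → β = 0.837
Converged at β = 0.837.
Compositions from xᵢ = zᵢ/(1+β(Kᵢ−1)), yᵢ = Kᵢxᵢ:
  methanol: x = 0.120, y = 0.290
  n-hexane: x = 0.091, y = 0.202
  n-heptane: x = 0.430, y = 0.387
  p-xylene: x = 0.167, y = 0.062
  n-nonane: x = 0.192, y = 0.059

β = 0.837, x_p-xylene = 0.167, y_p-xylene = 0.062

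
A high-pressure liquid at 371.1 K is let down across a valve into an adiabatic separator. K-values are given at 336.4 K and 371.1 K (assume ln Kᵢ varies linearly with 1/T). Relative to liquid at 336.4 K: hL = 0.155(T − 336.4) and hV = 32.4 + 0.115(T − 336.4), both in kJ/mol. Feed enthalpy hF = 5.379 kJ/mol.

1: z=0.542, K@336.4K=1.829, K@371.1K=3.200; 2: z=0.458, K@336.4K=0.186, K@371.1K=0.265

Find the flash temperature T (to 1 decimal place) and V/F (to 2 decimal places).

T = 338.4 K, V/F = 0.16

Adiabatic flash: solve Rachford–Rice at each trial T, then check hF = ψ·hV(T) + (1−ψ)·hL(T).
  T = 336.4 K: K = (1.829, 0.186), RR gives ψ = 0.113, H_out = 3.673 kJ/mol
  T = 371.1 K: K = (3.200, 0.265), RR gives ψ = 0.529, H_out = 21.791 kJ/mol
  T = 353.8 K: K = (2.455, 0.224), RR gives ψ = 0.384, H_out = 14.860 kJ/mol
  T = 345.1 K: K = (2.127, 0.205), RR gives ψ = 0.275, H_out = 10.161 kJ/mol
  T = 340.8 K: K = (1.976, 0.195), RR gives ψ = 0.204, H_out = 7.263 kJ/mol
  T = 338.6 K: K = (1.901, 0.191), RR gives ψ = 0.162, H_out = 5.563 kJ/mol
Linear interpolation between T = 336.4 (H_out = 3.673) and T = 338.6 (H_out = 5.563) on hF = 5.379 gives T ≈ 338.4 K, at which ψ = 0.16.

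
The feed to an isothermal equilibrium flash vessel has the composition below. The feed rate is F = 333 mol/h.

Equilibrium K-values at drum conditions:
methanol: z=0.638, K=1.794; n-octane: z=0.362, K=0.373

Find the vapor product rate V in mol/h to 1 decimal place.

V = 187.0 mol/h

Let ψ = V/F and solve Σ zᵢ(Kᵢ−1)/(1+ψ(Kᵢ−1)) = 0.
Check two-phase: ΣzᵢKᵢ = 1.280 > 1 and Σzᵢ/Kᵢ = 1.326 > 1, so g(0) = 0.280 > 0 and g(1) = -0.326 < 0.
Binary case is linear: z₁(K₁−1)(1+ψ(K₂−1)) + z₂(K₂−1)(1+ψ(K₁−1)) = 0
⇒ ψ = [z₁(K₁−1)+z₂(K₂−1)] / [−(K₁−1)(K₂−1)] = 0.2796/0.4978 = 0.562
Then V = ψ·F = 0.5616·333 = 187.0 mol/h and L = F − V = 146.0 mol/h.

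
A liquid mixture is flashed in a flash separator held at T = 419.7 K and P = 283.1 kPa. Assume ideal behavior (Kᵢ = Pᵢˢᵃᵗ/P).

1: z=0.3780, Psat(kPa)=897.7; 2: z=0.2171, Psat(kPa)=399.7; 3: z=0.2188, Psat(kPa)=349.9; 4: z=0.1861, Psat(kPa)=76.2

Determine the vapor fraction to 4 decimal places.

Raoult's law: Kᵢ = Pᵢˢᵃᵗ/P = Pᵢˢᵃᵗ/283.1.
  K_1 = 897.7/283.1 = 3.170964, K_2 = 399.7/283.1 = 1.411869, K_3 = 349.9/283.1 = 1.235959, K_4 = 76.2/283.1 = 0.269163
Rachford–Rice: g(ψ) = Σ zᵢ(Kᵢ−1)/(1+ψ(Kᵢ−1)) = 0.
Feasibility: ΣzᵢKᵢ = 1.8257, Σzᵢ/Kᵢ = 1.1414 — both > 1, two phases present.
Newton–Raphson from ψ = 0.5:
  ψ = 0.5000: g = 0.29949, g' = -0.6915 → ψ = 0.9331
  ψ = 0.9331: g = -0.04949, g' = -1.2045 → ψ = 0.8920
  ψ = 0.8920: g = -0.00323, g' = -1.0550 → ψ = 0.8889
Converged at ψ = 0.8889.

ψ = 0.8889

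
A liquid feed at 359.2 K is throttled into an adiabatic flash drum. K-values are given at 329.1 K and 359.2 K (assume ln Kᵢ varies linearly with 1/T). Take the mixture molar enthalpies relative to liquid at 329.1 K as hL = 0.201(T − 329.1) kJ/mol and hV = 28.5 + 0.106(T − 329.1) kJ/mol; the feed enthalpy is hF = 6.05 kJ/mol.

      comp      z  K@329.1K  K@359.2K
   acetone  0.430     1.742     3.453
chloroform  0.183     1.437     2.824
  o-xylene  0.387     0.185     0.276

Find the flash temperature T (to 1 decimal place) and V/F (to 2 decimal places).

Adiabatic flash: solve Rachford–Rice at each trial T, then check hF = ψ·hV(T) + (1−ψ)·hL(T).
  T = 329.1 K: K = (1.742, 1.437, 0.185), RR gives ψ = 0.155, H_out = 4.419 kJ/mol
  T = 359.2 K: K = (3.453, 2.824, 0.276), RR gives ψ = 0.674, H_out = 23.333 kJ/mol
  T = 344.1 K: K = (2.487, 2.042, 0.228), RR gives ψ = 0.505, H_out = 16.694 kJ/mol
  T = 336.6 K: K = (2.090, 1.720, 0.206), RR gives ψ = 0.373, H_out = 11.880 kJ/mol
  T = 332.9 K: K = (1.912, 1.576, 0.195), RR gives ψ = 0.282, H_out = 8.691 kJ/mol
  T = 331.0 K: K = (1.826, 1.505, 0.190), RR gives ψ = 0.224, H_out = 6.715 kJ/mol
Linear interpolation between T = 329.1 (H_out = 4.419) and T = 331.0 (H_out = 6.715) on hF = 6.05 gives T ≈ 330.4 K, at which ψ = 0.20.

T = 330.4 K, V/F = 0.20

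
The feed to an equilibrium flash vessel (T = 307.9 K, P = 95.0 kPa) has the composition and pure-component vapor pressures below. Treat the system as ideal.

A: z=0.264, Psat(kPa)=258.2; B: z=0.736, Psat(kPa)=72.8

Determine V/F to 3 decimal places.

Raoult's law: Kᵢ = Pᵢˢᵃᵗ/P = Pᵢˢᵃᵗ/95.0.
  K_A = 258.2/95.0 = 2.71789, K_B = 72.8/95.0 = 0.76632
Binary case is linear: z₁(K₁−1)(1+V/F(K₂−1)) + z₂(K₂−1)(1+V/F(K₁−1)) = 0
⇒ V/F = [z₁(K₁−1)+z₂(K₂−1)] / [−(K₁−1)(K₂−1)] = 0.2815/0.4014 = 0.701

V/F = 0.701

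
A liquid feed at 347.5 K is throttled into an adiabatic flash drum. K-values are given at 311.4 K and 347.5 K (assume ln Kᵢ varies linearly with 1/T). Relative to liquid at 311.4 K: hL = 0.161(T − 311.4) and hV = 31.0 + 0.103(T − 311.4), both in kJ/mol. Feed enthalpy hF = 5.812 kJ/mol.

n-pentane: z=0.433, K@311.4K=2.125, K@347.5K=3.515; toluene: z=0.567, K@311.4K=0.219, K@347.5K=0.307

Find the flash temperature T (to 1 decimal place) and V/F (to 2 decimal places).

Adiabatic flash: solve Rachford–Rice at each trial T, then check hF = ψ·hV(T) + (1−ψ)·hL(T).
  T = 311.4 K: K = (2.125, 0.219), RR gives ψ = 0.050, H_out = 1.563 kJ/mol
  T = 347.5 K: K = (3.515, 0.307), RR gives ψ = 0.399, H_out = 17.356 kJ/mol
  T = 329.4 K: K = (2.769, 0.262), RR gives ψ = 0.266, H_out = 10.863 kJ/mol
  T = 320.4 K: K = (2.435, 0.240), RR gives ψ = 0.175, H_out = 6.768 kJ/mol
  T = 315.9 K: K = (2.277, 0.229), RR gives ψ = 0.118, H_out = 4.346 kJ/mol
  T = 318.1 K: K = (2.353, 0.235), RR gives ψ = 0.147, H_out = 5.569 kJ/mol
Linear interpolation between T = 318.1 (H_out = 5.569) and T = 320.4 (H_out = 6.768) on hF = 5.812 gives T ≈ 318.6 K, at which ψ = 0.15.

T = 318.6 K, V/F = 0.15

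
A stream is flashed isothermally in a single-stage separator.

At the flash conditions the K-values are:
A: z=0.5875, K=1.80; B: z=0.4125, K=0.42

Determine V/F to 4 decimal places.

Binary case is linear: z₁(K₁−1)(1+V/F(K₂−1)) + z₂(K₂−1)(1+V/F(K₁−1)) = 0
⇒ V/F = [z₁(K₁−1)+z₂(K₂−1)] / [−(K₁−1)(K₂−1)] = 0.23075/0.46400 = 0.4973

V/F = 0.4973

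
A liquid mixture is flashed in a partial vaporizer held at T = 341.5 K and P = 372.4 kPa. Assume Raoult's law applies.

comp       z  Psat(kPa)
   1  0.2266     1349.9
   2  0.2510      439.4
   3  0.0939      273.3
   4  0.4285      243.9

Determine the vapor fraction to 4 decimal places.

Raoult's law: Kᵢ = Pᵢˢᵃᵗ/P = Pᵢˢᵃᵗ/372.4.
  K_1 = 1349.9/372.4 = 3.624866, K_2 = 439.4/372.4 = 1.179914, K_3 = 273.3/372.4 = 0.733888, K_4 = 243.9/372.4 = 0.654941
Rachford–Rice: g(ψ) = Σ zᵢ(Kᵢ−1)/(1+ψ(Kᵢ−1)) = 0.
g(0) = ΣzᵢKᵢ − 1 = 0.4671 and g(1) = 1 − Σzᵢ/Kᵢ = -0.0574, so a root lies in (0, 1).
Newton–Raphson from ψ = 0.43:
  ψ = 0.4300: g = 0.11950, g' = -0.4304 → ψ = 0.7077
  ψ = 0.7077: g = 0.02180, g' = -0.2970 → ψ = 0.7811
  ψ = 0.7811: g = 0.00065, g' = -0.2803 → ψ = 0.7834
Converged at ψ = 0.7834.

ψ = 0.7834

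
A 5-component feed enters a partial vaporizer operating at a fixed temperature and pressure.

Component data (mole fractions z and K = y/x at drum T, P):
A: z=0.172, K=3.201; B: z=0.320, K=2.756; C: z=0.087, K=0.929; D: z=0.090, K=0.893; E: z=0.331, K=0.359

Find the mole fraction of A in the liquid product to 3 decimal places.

Iterate (Newton) starting at V/F = 0.5:
  V/F = 0.500: g = 0.1506, g' = -0.765 → V/F = 0.697
  V/F = 0.697: g = 0.0017, g' = -0.775 → V/F = 0.699
Converged at V/F = 0.699.
Compositions from xᵢ = zᵢ/(1+V/F(Kᵢ−1)), yᵢ = Kᵢxᵢ:
  A: x = 0.068, y = 0.217
  B: x = 0.144, y = 0.396
  C: x = 0.092, y = 0.085
  D: x = 0.097, y = 0.087
  E: x = 0.600, y = 0.215

x_A = 0.068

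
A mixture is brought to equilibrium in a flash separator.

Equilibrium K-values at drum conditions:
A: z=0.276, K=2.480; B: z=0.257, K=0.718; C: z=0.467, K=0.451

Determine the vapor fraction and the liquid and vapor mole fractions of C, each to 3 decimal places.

ψ = 0.116, x_C = 0.499, y_C = 0.225

Material balance + equilibrium reduce to Σ zᵢ(Kᵢ−1)/(1+ψ(Kᵢ−1)) = 0.
Feasibility: ΣzᵢKᵢ = 1.080, Σzᵢ/Kᵢ = 1.505 — both > 1, two phases present.
Iterate (Newton) starting at ψ = 0.59:
  ψ = 0.590: g = -0.2481, g' = -0.510 → ψ = 0.103
  ψ = 0.103: g = 0.0079, g' = -0.635 → ψ = 0.116
Converged at ψ = 0.116.
Compositions from xᵢ = zᵢ/(1+ψ(Kᵢ−1)), yᵢ = Kᵢxᵢ:
  A: x = 0.236, y = 0.584
  B: x = 0.266, y = 0.191
  C: x = 0.499, y = 0.225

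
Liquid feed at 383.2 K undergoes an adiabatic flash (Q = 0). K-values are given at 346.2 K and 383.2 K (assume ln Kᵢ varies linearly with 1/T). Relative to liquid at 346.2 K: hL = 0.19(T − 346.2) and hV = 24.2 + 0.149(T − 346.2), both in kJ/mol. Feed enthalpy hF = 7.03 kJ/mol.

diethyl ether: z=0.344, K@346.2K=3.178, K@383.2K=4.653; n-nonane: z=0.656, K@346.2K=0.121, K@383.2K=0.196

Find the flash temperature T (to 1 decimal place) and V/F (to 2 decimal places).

T = 362.2 K, V/F = 0.17

Adiabatic flash: solve Rachford–Rice at each trial T, then check hF = ψ·hV(T) + (1−ψ)·hL(T).
  T = 346.2 K: K = (3.178, 0.121), RR gives ψ = 0.090, H_out = 2.182 kJ/mol
  T = 383.2 K: K = (4.653, 0.196), RR gives ψ = 0.248, H_out = 12.662 kJ/mol
  T = 364.7 K: K = (3.883, 0.156), RR gives ψ = 0.180, H_out = 7.734 kJ/mol
  T = 355.4 K: K = (3.520, 0.138), RR gives ψ = 0.139, H_out = 5.050 kJ/mol
  T = 360.0 K: K = (3.697, 0.147), RR gives ψ = 0.160, H_out = 6.400 kJ/mol
  T = 362.4 K: K = (3.792, 0.151), RR gives ψ = 0.170, H_out = 7.086 kJ/mol
Linear interpolation between T = 360.0 (H_out = 6.400) and T = 362.4 (H_out = 7.086) on hF = 7.03 gives T ≈ 362.2 K, at which ψ = 0.17.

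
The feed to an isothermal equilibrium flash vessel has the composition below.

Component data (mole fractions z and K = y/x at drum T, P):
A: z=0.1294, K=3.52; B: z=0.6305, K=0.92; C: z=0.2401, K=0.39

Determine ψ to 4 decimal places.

Newton–Raphson from ψ = 0.33:
  ψ = 0.3300: g = -0.05715, g' = -0.3893 → ψ = 0.1832
  ψ = 0.1832: g = 0.00702, g' = -0.5020 → ψ = 0.1972
  ψ = 0.1972: g = 0.00011, g' = -0.4863 → ψ = 0.1974
Converged at ψ = 0.1974.

ψ = 0.1974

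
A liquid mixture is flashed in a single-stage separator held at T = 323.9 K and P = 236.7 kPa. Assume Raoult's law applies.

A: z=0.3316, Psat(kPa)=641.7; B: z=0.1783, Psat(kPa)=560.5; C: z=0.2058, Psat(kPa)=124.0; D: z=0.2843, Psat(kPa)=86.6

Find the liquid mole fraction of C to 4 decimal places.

x_C = 0.2844

Raoult's law: Kᵢ = Pᵢˢᵃᵗ/P = Pᵢˢᵃᵗ/236.7.
  K_A = 641.7/236.7 = 2.711027, K_B = 560.5/236.7 = 2.367976, K_C = 124.0/236.7 = 0.523870, K_D = 86.6/236.7 = 0.365864
Iterate (Newton) starting at ψ = 0.52:
  ψ = 0.5200: g = 0.04355, g' = -0.7227 → ψ = 0.5803
Converged at ψ = 0.5803.
Compositions from xᵢ = zᵢ/(1+ψ(Kᵢ−1)), yᵢ = Kᵢxᵢ:
  A: x = 0.1664, y = 0.4511
  B: x = 0.0994, y = 0.2354
  C: x = 0.2844, y = 0.1490
  D: x = 0.4498, y = 0.1646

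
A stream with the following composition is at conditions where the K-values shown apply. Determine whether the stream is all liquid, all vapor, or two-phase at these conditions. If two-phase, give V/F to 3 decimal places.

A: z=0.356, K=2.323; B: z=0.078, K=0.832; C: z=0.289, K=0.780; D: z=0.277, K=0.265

ΣzᵢKᵢ = 1.191; Σzᵢ/Kᵢ = 1.663.
Both exceed 1, so a two-phase solution exists.
Rachford–Rice: g(ψ) = Σ zᵢ(Kᵢ−1)/(1+ψ(Kᵢ−1)) = 0.
Newton iteration, ψ⁰ = 0.48:
  ψ = 0.480: g = -0.1119, g' = -0.610 → ψ = 0.297
  ψ = 0.297: g = -0.0040, g' = -0.585 → ψ = 0.290
Converged at ψ = 0.290.

two-phase, V/F = 0.290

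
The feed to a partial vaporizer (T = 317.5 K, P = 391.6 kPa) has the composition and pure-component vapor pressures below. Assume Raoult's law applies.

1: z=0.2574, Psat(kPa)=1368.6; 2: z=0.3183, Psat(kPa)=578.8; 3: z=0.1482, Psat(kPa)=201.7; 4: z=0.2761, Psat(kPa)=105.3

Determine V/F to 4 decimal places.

V/F = 0.4943

Raoult's law: Kᵢ = Pᵢˢᵃᵗ/P = Pᵢˢᵃᵗ/391.6.
  K_1 = 1368.6/391.6 = 3.494893, K_2 = 578.8/391.6 = 1.478039, K_3 = 201.7/391.6 = 0.515066, K_4 = 105.3/391.6 = 0.268897
Rachford–Rice: g(V/F) = Σ zᵢ(Kᵢ−1)/(1+V/F(Kᵢ−1)) = 0.
Check two-phase: ΣzᵢKᵢ = 1.5206 > 1 and Σzᵢ/Kᵢ = 1.6035 > 1, so g(0) = 0.5206 > 0 and g(1) = -0.6035 < 0.
Iterate (Newton) starting at V/F = 0.5:
  V/F = 0.5000: g = -0.00449, g' = -0.7919 → V/F = 0.4943
Converged at V/F = 0.4943.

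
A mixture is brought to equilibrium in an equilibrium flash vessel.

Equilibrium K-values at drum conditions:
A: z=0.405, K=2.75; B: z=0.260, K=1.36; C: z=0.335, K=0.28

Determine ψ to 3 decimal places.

ψ = 0.598

Rachford–Rice: g(ψ) = Σ zᵢ(Kᵢ−1)/(1+ψ(Kᵢ−1)) = 0.
g(0) = ΣzᵢKᵢ − 1 = 0.561 and g(1) = 1 − Σzᵢ/Kᵢ = -0.535, so a root lies in (0, 1).
Newton–Raphson from ψ = 0.5:
  ψ = 0.500: g = 0.0804, g' = -0.801 → ψ = 0.600
  ψ = 0.600: g = -0.0023, g' = -0.857 → ψ = 0.598
Converged at ψ = 0.598.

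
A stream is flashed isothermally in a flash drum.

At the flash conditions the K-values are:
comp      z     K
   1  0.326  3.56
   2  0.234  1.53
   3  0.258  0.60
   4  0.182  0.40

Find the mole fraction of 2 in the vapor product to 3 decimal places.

Newton iteration, ψ⁰ = 0.56:
  ψ = 0.560: g = 0.1411, g' = -0.617 → ψ = 0.789
  ψ = 0.789: g = 0.0058, g' = -0.591 → ψ = 0.799
Converged at ψ = 0.799.
Compositions from xᵢ = zᵢ/(1+ψ(Kᵢ−1)), yᵢ = Kᵢxᵢ:
  1: x = 0.107, y = 0.381
  2: x = 0.164, y = 0.252
  3: x = 0.379, y = 0.227
  4: x = 0.349, y = 0.140

y_2 = 0.252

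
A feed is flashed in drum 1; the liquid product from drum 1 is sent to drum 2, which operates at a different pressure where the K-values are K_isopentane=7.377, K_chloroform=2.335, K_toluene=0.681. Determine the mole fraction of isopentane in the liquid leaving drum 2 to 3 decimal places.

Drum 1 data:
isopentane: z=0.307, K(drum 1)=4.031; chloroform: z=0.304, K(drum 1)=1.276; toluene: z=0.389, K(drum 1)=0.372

x_isopentane (drum 2) = 0.017

Drum 1:
Let ψ₁ = V/F and solve Σ zᵢ(Kᵢ−1)/(1+ψ₁(Kᵢ−1)) = 0.
Check two-phase: ΣzᵢKᵢ = 1.770 > 1 and Σzᵢ/Kᵢ = 1.360 > 1, so g(0) = 0.770 > 0 and g(1) = -0.360 < 0.
Iterate (Newton) starting at ψ₁ = 0.5:
  ψ₁ = 0.500: g = 0.0875, g' = -0.790 → ψ₁ = 0.611
  ψ₁ = 0.611: g = 0.0018, g' = -0.768 → ψ₁ = 0.613
Converged at ψ₁ = 0.613.
Drum-1 compositions:
  isopentane: x = 0.107, y = 0.433
  chloroform: x = 0.260, y = 0.332
  toluene: x = 0.633, y = 0.235
Drum-2 feed = drum-1 liquid: z₂ = (0.1074, 0.2600, 0.6326).
Drum 2:
Rachford–Rice: g(ψ₂) = Σ zᵢ(Kᵢ−1)/(1+ψ₂(Kᵢ−1)) = 0.
g(0) = ΣzᵢKᵢ − 1 = 0.830 and g(1) = 1 − Σzᵢ/Kᵢ = -0.055, so a root lies in (0, 1).
Newton iteration, ψ₂⁰ = 0.5:
  ψ₂ = 0.500: g = 0.1316, g' = -0.507 → ψ₂ = 0.760
  ψ₂ = 0.760: g = 0.0232, g' = -0.354 → ψ₂ = 0.825
  ψ₂ = 0.825: g = 0.0007, g' = -0.335 → ψ₂ = 0.827
Converged at ψ₂ = 0.827.
  isopentane: x = 0.017, y = 0.126
  chloroform: x = 0.124, y = 0.289
  toluene: x = 0.859, y = 0.585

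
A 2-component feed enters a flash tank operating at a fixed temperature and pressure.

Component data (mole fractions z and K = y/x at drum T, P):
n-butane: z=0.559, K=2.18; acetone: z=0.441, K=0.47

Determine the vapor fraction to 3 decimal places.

ψ = 0.681

Material balance + equilibrium reduce to Σ zᵢ(Kᵢ−1)/(1+ψ(Kᵢ−1)) = 0.
Feasibility: ΣzᵢKᵢ = 1.426, Σzᵢ/Kᵢ = 1.195 — both > 1, two phases present.
Binary case is linear: z₁(K₁−1)(1+ψ(K₂−1)) + z₂(K₂−1)(1+ψ(K₁−1)) = 0
⇒ ψ = [z₁(K₁−1)+z₂(K₂−1)] / [−(K₁−1)(K₂−1)] = 0.4259/0.6254 = 0.681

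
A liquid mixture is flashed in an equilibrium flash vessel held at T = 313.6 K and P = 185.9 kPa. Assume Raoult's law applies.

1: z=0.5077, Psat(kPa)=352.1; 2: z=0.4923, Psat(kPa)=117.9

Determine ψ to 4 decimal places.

ψ = 0.8373

Raoult's law: Kᵢ = Pᵢˢᵃᵗ/P = Pᵢˢᵃᵗ/185.9.
  K_1 = 352.1/185.9 = 1.894029, K_2 = 117.9/185.9 = 0.634212
Rachford–Rice: g(ψ) = Σ zᵢ(Kᵢ−1)/(1+ψ(Kᵢ−1)) = 0.
Check two-phase: ΣzᵢKᵢ = 1.2738 > 1 and Σzᵢ/Kᵢ = 1.0443 > 1, so g(0) = 0.2738 > 0 and g(1) = -0.0443 < 0.
Newton iteration, ψ⁰ = 0.3:
  ψ = 0.3000: g = 0.15563, g' = -0.3354 → ψ = 0.7640
  ψ = 0.7640: g = 0.01977, g' = -0.2701 → ψ = 0.8372
  ψ = 0.8372: g = 0.00003, g' = -0.2696 → ψ = 0.8373
Converged at ψ = 0.8373.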